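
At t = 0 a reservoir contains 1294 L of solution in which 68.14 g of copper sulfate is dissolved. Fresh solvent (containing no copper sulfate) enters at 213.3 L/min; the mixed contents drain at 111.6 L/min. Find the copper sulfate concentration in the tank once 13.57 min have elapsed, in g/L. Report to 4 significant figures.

Total volume: dV/dt = Q_in − Q_out = 101.700 L/min, so V(t) = 1294 + 101.700 t and V(13.57) = 2674.07 L.
No copper sulfate enters, so dm/dt = −Q_out · (m/V).
dm/m = −Q_out dt/(V₀ + 101.700 t); integrating gives ln(m/m₀) = −(Q_out/(Q_in−Q_out)) ln(V/V₀).
m = m₀ (V₀/V)^(Q_out/(Q_in−Q_out)) = 68.14 × (1294/2674.07)^(1.09735) = 30.7239 g.
C = m/V = 30.7239/2674.07 = 0.0114896 g/L.

0.01149 g/L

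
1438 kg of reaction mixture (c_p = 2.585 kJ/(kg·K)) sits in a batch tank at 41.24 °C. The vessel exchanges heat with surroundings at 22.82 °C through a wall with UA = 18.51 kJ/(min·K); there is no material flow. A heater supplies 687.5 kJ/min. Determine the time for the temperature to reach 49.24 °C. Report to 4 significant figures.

111.9 min

Lumped-capacitance energy balance: M c_p dT/dt = UA(T_amb − T) + Q̇.
τ = M c_p/UA = 200.823 min; T_ss = T_amb + Q̇/UA = 22.82 + 687.5/18.51 = 59.9621 °C.
T(t) = T_ss + (T₀ − T_ss)e^(−t/τ); set T = 49.24:
t = −τ ln[(T − T_ss)/(T₀ − T_ss)] = −200.823 · ln(0.572697) = 111.938 min.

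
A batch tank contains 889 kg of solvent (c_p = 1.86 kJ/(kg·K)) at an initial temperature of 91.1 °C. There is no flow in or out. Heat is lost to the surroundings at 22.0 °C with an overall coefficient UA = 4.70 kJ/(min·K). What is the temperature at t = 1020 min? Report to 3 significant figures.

25.8 °C

Lumped-capacitance energy balance: M c_p dT/dt = UA(T_amb − T).
dT/dt = (T_ss − T)/τ with T_ss = T_amb = 22.000 °C, τ = M c_p/UA = 889·1.86/4.70 = 351.82 min.
This is linear first-order; T(t) = T_ss + (T₀ − T_ss) e^(−t/τ).
T(1020) = 22.000 + (69.100)·0.055065 = 25.805 °C.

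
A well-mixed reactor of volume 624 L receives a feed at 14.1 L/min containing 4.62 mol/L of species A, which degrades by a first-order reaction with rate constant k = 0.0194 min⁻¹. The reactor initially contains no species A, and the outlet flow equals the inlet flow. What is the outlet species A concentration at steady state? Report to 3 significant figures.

2.49 mol/L

Species balance: V dC/dt = Q C_in − Q C − k V C.
At steady state: 0 = Q C_in − (Q + kV) C_ss, so C_ss = Q C_in/(Q + kV).
C_ss = 14.1·4.62/(14.1 + 0.0194·624) = 65.142/26.206 = 2.4858 mol/L.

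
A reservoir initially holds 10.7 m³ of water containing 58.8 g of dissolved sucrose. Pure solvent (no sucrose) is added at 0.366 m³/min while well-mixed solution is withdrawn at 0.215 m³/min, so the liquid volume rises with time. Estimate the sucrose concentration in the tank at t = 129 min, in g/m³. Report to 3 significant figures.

Total volume: dV/dt = Q_in − Q_out = 0.15100 m³/min, so V(t) = 10.7 + 0.15100 t and V(129) = 30.179 m³.
Solute balance: dm/dt = 0 − Q_out C = −Q_out m/V(t).
dm/m = −Q_out dt/(V₀ + 0.15100 t); integrating gives ln(m/m₀) = −(Q_out/(Q_in−Q_out)) ln(V/V₀).
m = m₀ (V₀/V)^(Q_out/(Q_in−Q_out)) = 58.8 × (10.7/30.179)^(1.4238) = 13.434 g.
C = m/V = 13.434/30.179 = 0.44513 g/m³.

0.445 g/m³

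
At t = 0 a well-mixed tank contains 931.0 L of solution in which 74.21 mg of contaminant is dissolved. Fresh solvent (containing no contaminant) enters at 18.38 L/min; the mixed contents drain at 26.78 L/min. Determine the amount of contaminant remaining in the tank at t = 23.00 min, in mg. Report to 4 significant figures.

Let m(t) be the amount of contaminant. Volume: V(t) = V₀ + (Q_in − Q_out) t = 931.0 − 8.40000 t; V(23.00) = 737.800 L.
Species balance (pure solvent in): dm/dt = −Q_out · m/V(t).
dm/m = −Q_out dt/(V₀ − 8.40000 t); integrating gives ln(m/m₀) = −(Q_out/(Q_in−Q_out)) ln(V/V₀).
m = m₀ (V₀/V)^(Q_out/(Q_in−Q_out)) = 74.21 × (931.0/737.800)^(-3.18810) = 35.3533 mg.

35.35 mg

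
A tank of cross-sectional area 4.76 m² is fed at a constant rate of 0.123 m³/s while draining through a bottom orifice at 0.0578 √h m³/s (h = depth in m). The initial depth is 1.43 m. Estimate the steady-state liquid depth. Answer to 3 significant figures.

4.53 m

A dh/dt = Q_in − 0.0578 √h. Steady state requires inflow = outflow:
Q_in = 0.0578 √h_ss ⇒ √h_ss = 0.123/0.0578 = 2.1280.
h_ss = 2.1280² = 4.5285 m. (Since h₀ = 1.43 m < h_ss, the level will rise toward this value.)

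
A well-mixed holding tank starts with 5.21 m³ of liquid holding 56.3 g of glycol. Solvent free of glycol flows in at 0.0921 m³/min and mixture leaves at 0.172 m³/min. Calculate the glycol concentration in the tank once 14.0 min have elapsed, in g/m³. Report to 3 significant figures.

Total volume: dV/dt = Q_in − Q_out = -0.079900 m³/min, so V(t) = 5.21 − 0.079900 t and V(14.0) = 4.0914 m³.
No glycol enters, so dm/dt = −Q_out · (m/V).
dm/m = −Q_out dt/(V₀ − 0.079900 t); integrating gives ln(m/m₀) = −(Q_out/(Q_in−Q_out)) ln(V/V₀).
m = m₀ (V₀/V)^(Q_out/(Q_in−Q_out)) = 56.3 × (5.21/4.0914)^(-2.1527) = 33.462 g.
C = m/V = 33.462/4.0914 = 8.1786 g/m³.

8.18 g/m³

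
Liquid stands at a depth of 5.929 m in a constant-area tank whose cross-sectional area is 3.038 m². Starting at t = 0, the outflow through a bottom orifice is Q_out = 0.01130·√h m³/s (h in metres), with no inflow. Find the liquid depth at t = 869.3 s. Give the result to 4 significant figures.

0.6695 m

With no inflow, A dh/dt = −0.01130 √h.
Separate and integrate: 2(√h − √h₀) = −(0.01130/A) t.
√h = √5.929 − 0.01130·869.3/(2·3.038) = 2.43495 − 1.61670 = 0.818250.
h = 0.818250² = 0.669534 m.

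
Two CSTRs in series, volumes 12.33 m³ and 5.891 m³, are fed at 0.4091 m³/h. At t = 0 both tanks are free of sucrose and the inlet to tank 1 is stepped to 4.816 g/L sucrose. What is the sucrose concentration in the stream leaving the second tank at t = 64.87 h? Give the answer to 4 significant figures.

3.793 g/L

Species balance on tank i: dCᵢ/dt = (Cᵢ₋₁ − Cᵢ)/τᵢ with τᵢ = Vᵢ/Q.
τ₁ = 12.33/0.4091 = 30.1393 h; τ₂ = 5.891/0.4091 = 14.3999 h.
Tank 1: C₁ = C_in(1 − e^(−t/τ₁)). Tank 2 (τ₁ ≠ τ₂): C₂ = C_in[1 − (τ₁ e^(−t/τ₁) − τ₂ e^(−t/τ₂))/(τ₁ − τ₂)].
At t = 64.87: e^(−t/τ₁) = 0.116212, e^(−t/τ₂) = 0.0110548.
C₂ = 4.816·[1 − (30.1393·0.116212 − 14.3999·0.0110548)/(15.7394)] = 4.816·0.787580 = 3.79298 g/L.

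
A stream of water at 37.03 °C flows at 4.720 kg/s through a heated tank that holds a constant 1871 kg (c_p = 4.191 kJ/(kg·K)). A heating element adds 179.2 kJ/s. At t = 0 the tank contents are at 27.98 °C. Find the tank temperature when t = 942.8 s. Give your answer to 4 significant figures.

Unsteady energy balance on the tank contents: M c_p dT/dt = ṁ c_p (T_in − T) + 179.2.
τ = M/ṁ = 396.398 s; T_ss = T_in + Q̇/(ṁ c_p) = 37.03 + 179.2/(4.720·4.191) = 46.0890 °C.
This is linear first-order; T(t) = T_ss + (T₀ − T_ss) e^(−t/τ).
T(942.8) = 46.0890 + (-18.1090)·e^(−942.8/396.398) = 46.0890 + (-18.1090)·0.0926973 = 44.4103 °C.

44.41 °C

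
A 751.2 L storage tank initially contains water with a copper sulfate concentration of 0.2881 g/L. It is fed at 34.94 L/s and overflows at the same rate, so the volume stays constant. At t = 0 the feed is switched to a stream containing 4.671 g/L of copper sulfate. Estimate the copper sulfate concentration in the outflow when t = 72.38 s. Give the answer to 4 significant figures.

4.520 g/L

Transient balance on the dissolved component: V dC/dt = Q(C_in − C).
So dC/dt = (C_in − C)/τ with τ = V/Q = 751.2/34.94 = 21.4997 s.
C approaches C_in exponentially: C(t) = C_in + (C₀ − C_in) e^(−t/τ).
C(72.38) = 4.671 + (0.2881 − 4.671)·e^(−72.38/21.4997) = 4.671 + (-4.38290)·0.0345083 = 4.51975 g/L.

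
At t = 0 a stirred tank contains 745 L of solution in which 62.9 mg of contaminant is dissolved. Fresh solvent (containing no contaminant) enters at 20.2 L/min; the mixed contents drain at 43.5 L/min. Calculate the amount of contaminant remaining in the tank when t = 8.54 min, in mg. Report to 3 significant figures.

35.2 mg

Let m(t) be the amount of contaminant. Volume: V(t) = V₀ + (Q_in − Q_out) t = 745 − 23.300 t; V(8.54) = 546.02 L.
Solute balance: dm/dt = 0 − Q_out C = −Q_out m/V(t).
Separate: dm/m = −Q_out dt/V(t) ⇒ ln(m/m₀) = −(Q_out/(Q_in−Q_out)) ln(V/V₀).
m = m₀ (V₀/V)^(Q_out/(Q_in−Q_out)) = 62.9 × (745/546.02)^(-1.8670) = 35.213 mg.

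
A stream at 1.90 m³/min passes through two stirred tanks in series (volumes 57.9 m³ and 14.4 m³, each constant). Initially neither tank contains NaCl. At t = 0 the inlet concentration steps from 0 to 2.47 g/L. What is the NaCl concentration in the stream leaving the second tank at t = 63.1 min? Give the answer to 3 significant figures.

Each tank obeys Vᵢ dCᵢ/dt = Q(Cᵢ₋₁ − Cᵢ), so τᵢ = Vᵢ/Q.
τ₁ = 57.9/1.90 = 30.474 min; τ₂ = 14.4/1.90 = 7.5789 min.
Tank 1: C₁ = C_in(1 − e^(−t/τ₁)). Tank 2 (τ₁ ≠ τ₂): C₂ = C_in[1 − (τ₁ e^(−t/τ₁) − τ₂ e^(−t/τ₂))/(τ₁ − τ₂)].
At t = 63.1: e^(−t/τ₁) = 0.12611, e^(−t/τ₂) = 0.00024221.
C₂ = 2.47·[1 − (30.474·0.12611 − 7.5789·0.00024221)/(22.895)] = 2.47·0.83223 = 2.0556 g/L.

2.06 g/L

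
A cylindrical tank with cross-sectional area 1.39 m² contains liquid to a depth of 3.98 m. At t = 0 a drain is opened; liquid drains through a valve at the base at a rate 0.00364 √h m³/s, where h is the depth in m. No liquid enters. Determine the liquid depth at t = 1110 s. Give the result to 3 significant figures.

0.293 m

Accumulation of liquid (constant cross-section A): A dh/dt = −0.00364 √h.
∫ h^(−1/2) dh = −(0.00364/A) ∫ dt, giving 2√h = 2√h₀ − (0.00364/A) t.
√h = √3.98 − 0.00364·1110/(2·1.39) = 1.9950 − 1.4534 = 0.54161.
h = 0.54161² = 0.29334 m.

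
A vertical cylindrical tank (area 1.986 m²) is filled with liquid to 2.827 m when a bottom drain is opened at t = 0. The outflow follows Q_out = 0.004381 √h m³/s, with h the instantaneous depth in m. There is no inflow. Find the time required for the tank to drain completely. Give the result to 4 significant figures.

1524 s

Volume balance on the tank: A dh/dt = −0.004381 √h.
Separate and integrate: 2(√h − √h₀) = −(0.004381/A) t.
Set h = 0: 2√h₀ = (0.004381/A) t_empty ⇒ t_empty = 2A√h₀/0.004381.
t_empty = 2·1.986·√2.827/0.004381 = 3.97200·1.68137/0.004381 = 1524.40 s.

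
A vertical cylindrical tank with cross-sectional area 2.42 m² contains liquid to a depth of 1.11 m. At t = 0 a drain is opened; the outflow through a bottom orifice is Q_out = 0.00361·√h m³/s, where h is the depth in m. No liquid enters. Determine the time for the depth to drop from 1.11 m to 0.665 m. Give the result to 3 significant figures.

319 s

A dh/dt = −Q_out = −0.00361 √h.
∫ h^(−1/2) dh = −(0.00361/A) ∫ dt, giving 2√h = 2√h₀ − (0.00361/A) t.
t = 2A(√h₀ − √h)/0.00361 = 2·2.42·(√1.11 − √0.665)/0.00361
  = 4.8400 × (1.0536 − 0.81548) / 0.00361 = 319.21 s.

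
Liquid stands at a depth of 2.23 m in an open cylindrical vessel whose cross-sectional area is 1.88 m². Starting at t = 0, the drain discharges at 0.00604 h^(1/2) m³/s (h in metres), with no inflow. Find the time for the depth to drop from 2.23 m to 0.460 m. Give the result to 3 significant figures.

A dh/dt = −Q_out = −0.00604 √h.
This is separable: 2 d(√h)/dt = −0.00604/A, so √h = √h₀ − (0.00604/(2A)) t.
t = 2A(√h₀ − √h)/0.00604 = 2·1.88·(√2.23 − √0.460)/0.00604
  = 3.7600 × (1.4933 − 0.67823) / 0.00604 = 507.40 s.

507 s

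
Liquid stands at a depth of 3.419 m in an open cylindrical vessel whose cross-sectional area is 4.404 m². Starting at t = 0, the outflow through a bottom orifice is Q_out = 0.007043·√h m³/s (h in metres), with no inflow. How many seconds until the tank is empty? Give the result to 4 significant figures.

Mass balance (ρ constant): A dh/dt = −0.007043 √h.
This is separable: 2 d(√h)/dt = −0.007043/A, so √h = √h₀ − (0.007043/(2A)) t.
Set h = 0: 2√h₀ = (0.007043/A) t_empty ⇒ t_empty = 2A√h₀/0.007043.
t_empty = 2·4.404·√3.419/0.007043 = 8.80800·1.84905/0.007043 = 2312.43 s.

2312 s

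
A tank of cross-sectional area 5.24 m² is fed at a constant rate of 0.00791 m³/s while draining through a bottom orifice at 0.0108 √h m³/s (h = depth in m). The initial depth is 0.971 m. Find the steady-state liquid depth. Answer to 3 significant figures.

0.536 m

Level balance: A dh/dt = 0.00791 − 0.0108 √h. Setting dh/dt = 0:
Q_in = 0.0108 √h_ss ⇒ √h_ss = 0.00791/0.0108 = 0.73241.
h_ss = 0.73241² = 0.53642 m. (Since h₀ = 0.971 m > h_ss, the level will fall toward this value.)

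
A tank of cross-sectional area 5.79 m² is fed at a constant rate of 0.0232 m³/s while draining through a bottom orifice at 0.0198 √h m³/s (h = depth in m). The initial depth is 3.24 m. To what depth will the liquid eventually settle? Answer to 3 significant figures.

A dh/dt = Q_in − 0.0198 √h. Steady state requires inflow = outflow:
Q_in = 0.0198 √h_ss ⇒ √h_ss = 0.0232/0.0198 = 1.1717.
h_ss = 1.1717² = 1.3729 m. (Since h₀ = 3.24 m > h_ss, the level will fall toward this value.)

1.37 m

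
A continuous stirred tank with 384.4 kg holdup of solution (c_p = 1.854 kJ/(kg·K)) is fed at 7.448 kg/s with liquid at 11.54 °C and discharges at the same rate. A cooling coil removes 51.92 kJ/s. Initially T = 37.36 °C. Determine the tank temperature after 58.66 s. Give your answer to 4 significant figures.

M c_p dT/dt = ṁ c_p (T_in − T) − Q̇.
Rearrange: dT/dt = (T_ss − T)/τ with τ = M/ṁ = 51.6112 s and T_ss = T_in − Q̇/(ṁ c_p) = 7.78002 °C.
Solution: T(t) = T_ss + (T₀ − T_ss) e^(−t/τ).
T(58.66) = 7.78002 + (29.5800)·e^(−58.66/51.6112) = 7.78002 + (29.5800)·0.320916 = 17.2727 °C.

17.27 °C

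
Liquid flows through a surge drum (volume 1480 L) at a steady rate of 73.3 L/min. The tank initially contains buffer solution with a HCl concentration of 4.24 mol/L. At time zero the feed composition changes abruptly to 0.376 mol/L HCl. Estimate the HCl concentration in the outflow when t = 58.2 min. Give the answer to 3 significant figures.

0.592 mol/L

Accumulation = in − out for the solute gives V dC/dt = Q(C_in − C).
Time constant τ = V/Q = 1480/73.3 = 20.191 min.
C approaches C_in exponentially: C(t) = C_in + (C₀ − C_in) e^(−t/τ).
C(58.2) = 0.376 + (4.24 − 0.376)·e^(−58.2/20.191) = 0.376 + (3.8640)·0.055996 = 0.59237 mol/L.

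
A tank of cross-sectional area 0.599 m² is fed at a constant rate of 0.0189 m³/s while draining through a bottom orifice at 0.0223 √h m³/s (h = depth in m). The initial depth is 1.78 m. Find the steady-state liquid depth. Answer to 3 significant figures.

Accumulation of liquid (constant cross-section A): A dh/dt = Q_in − 0.0223 √h. At steady state dh/dt = 0:
Q_in = 0.0223 √h_ss ⇒ √h_ss = 0.0189/0.0223 = 0.84753.
h_ss = 0.84753² = 0.71831 m. (Since h₀ = 1.78 m > h_ss, the level will fall toward this value.)

0.718 m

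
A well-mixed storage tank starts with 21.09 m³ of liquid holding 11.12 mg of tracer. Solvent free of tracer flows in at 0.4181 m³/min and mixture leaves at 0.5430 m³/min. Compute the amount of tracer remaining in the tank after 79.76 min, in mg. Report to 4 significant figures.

0.6902 mg

Total volume: dV/dt = Q_in − Q_out = -0.124900 m³/min, so V(t) = 21.09 − 0.124900 t and V(79.76) = 11.1280 m³.
No tracer enters, so dm/dt = −Q_out · (m/V).
dm/m = −Q_out dt/(V₀ − 0.124900 t); integrating gives ln(m/m₀) = −(Q_out/(Q_in−Q_out)) ln(V/V₀).
m = m₀ (V₀/V)^(Q_out/(Q_in−Q_out)) = 11.12 × (21.09/11.1280)^(-4.34748) = 0.690212 mg.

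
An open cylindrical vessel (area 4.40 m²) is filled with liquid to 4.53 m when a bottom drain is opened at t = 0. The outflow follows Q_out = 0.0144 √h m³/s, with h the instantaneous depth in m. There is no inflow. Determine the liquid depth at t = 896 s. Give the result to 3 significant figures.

With no inflow, A dh/dt = −0.0144 √h.
This is separable: 2 d(√h)/dt = −0.0144/A, so √h = √h₀ − (0.0144/(2A)) t.
√h = √4.53 − 0.0144·896/(2·4.40) = 2.1284 − 1.4662 = 0.66220.
h = 0.66220² = 0.43851 m.

0.439 m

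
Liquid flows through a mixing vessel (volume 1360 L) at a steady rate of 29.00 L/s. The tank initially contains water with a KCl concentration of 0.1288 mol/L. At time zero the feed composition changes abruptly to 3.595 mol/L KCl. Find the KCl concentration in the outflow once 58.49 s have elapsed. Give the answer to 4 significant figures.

Accumulation = in − out for the solute gives V dC/dt = Q(C_in − C).
Rewrite as dC/dt + C/τ = C_in/τ, τ = V/Q = 46.8966 s.
Integrating: C(t) = C_in + (C₀ − C_in) e^(−t/τ).
C(58.49) = 3.595 + (0.1288 − 3.595)·e^(−58.49/46.8966) = 3.595 + (-3.46620)·0.287304 = 2.59915 mol/L.

2.599 mol/L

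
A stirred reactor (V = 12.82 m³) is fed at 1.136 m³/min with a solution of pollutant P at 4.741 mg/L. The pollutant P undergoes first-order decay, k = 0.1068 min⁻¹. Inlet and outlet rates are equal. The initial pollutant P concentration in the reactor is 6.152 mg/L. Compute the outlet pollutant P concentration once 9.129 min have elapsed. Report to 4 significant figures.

Accumulation = in − out − consumed: V dC/dt = Q C_in − Q C − k V C.
dC/dt = (Q/V) C_in − (Q/V + k) C; effective rate a = Q/V + k = 0.0886115 + 0.1068 = 0.195412 min⁻¹.
C_ss = Q C_in/(Q + kV) = 2.14986 mg/L; C(t) = C_ss + (C₀ − C_ss) e^(−a t).
C(9.129) = 2.14986 + (4.00214)·e^(−0.195412·9.129) = 2.14986 + (4.00214)·0.167980 = 2.82214 mg/L.

2.822 mg/L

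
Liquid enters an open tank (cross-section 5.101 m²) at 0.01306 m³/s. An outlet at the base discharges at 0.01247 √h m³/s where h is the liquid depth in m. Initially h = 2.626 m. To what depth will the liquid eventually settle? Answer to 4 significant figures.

1.097 m

Level balance: A dh/dt = 0.01306 − 0.01247 √h. Setting dh/dt = 0:
Q_in = 0.01247 √h_ss ⇒ √h_ss = 0.01306/0.01247 = 1.04731.
h_ss = 1.04731² = 1.09687 m. (Since h₀ = 2.626 m > h_ss, the level will fall toward this value.)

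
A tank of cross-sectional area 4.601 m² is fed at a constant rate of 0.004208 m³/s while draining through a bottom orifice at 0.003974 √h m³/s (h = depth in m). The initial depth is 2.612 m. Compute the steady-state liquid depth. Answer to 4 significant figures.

1.121 m

Level balance: A dh/dt = 0.004208 − 0.003974 √h. Setting dh/dt = 0:
Q_in = 0.003974 √h_ss ⇒ √h_ss = 0.004208/0.003974 = 1.05888.
h_ss = 1.05888² = 1.12123 m. (Since h₀ = 2.612 m > h_ss, the level will fall toward this value.)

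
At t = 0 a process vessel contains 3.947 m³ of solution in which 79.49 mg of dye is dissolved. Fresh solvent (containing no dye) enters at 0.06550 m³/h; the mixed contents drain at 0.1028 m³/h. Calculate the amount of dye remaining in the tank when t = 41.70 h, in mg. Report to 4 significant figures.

19.98 mg

Let m(t) be the amount of dye. Volume: V(t) = V₀ + (Q_in − Q_out) t = 3.947 − 0.0373000 t; V(41.70) = 2.39159 m³.
Solute balance: dm/dt = 0 − Q_out C = −Q_out m/V(t).
dm/m = −Q_out dt/(V₀ − 0.0373000 t); integrating gives ln(m/m₀) = −(Q_out/(Q_in−Q_out)) ln(V/V₀).
m = m₀ (V₀/V)^(Q_out/(Q_in−Q_out)) = 79.49 × (3.947/2.39159)^(-2.75603) = 19.9827 mg.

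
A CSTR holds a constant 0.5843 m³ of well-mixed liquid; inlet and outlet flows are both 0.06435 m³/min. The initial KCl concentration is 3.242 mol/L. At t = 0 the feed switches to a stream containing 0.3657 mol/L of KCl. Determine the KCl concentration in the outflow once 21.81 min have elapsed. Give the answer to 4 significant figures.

0.6261 mol/L

Mass balance on the solute (V constant): V dC/dt = Q(C_in − C).
Time constant τ = V/Q = 0.5843/0.06435 = 9.08003 min.
Solution: C(t) = C_in + (C₀ − C_in) e^(−t/τ).
C(21.81) = 0.3657 + (3.242 − 0.3657)·e^(−21.81/9.08003) = 0.3657 + (2.87630)·0.0905390 = 0.626117 mol/L.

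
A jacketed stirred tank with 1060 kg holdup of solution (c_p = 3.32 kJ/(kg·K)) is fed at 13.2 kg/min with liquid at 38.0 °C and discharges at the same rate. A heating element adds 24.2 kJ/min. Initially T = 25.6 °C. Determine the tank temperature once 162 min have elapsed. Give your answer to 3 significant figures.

36.8 °C

M c_p dT/dt = ṁ c_p (T_in − T) + Q̇.
τ = M/ṁ = 80.303 min; T_ss = T_in + Q̇/(ṁ c_p) = 38.0 + 24.2/(13.2·3.32) = 38.552 °C.
Integrating: T(t) = T_ss + (T₀ − T_ss) e^(−t/τ).
T(162) = 38.552 + (-12.952)·e^(−162/80.303) = 38.552 + (-12.952)·0.13301 = 36.829 °C.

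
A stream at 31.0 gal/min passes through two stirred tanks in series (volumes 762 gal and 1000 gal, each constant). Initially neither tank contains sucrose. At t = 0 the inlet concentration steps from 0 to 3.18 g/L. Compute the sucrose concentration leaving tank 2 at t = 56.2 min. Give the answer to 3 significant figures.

Species balance on tank i: dCᵢ/dt = (Cᵢ₋₁ − Cᵢ)/τᵢ with τᵢ = Vᵢ/Q.
τ₁ = 762/31.0 = 24.581 min; τ₂ = 1000/31.0 = 32.258 min.
Solving the cascade with C₁(0)=C₂(0)=0 gives C₂(t) = C_in[1 − (τ₁ e^(−t/τ₁) − τ₂ e^(−t/τ₂))/(τ₁ − τ₂)].
At t = 56.2: e^(−t/τ₁) = 0.10164, e^(−t/τ₂) = 0.17513.
C₂ = 3.18·[1 − (24.581·0.10164 − 32.258·0.17513)/(-7.6774)] = 3.18·0.58955 = 1.8748 g/L.

1.87 g/L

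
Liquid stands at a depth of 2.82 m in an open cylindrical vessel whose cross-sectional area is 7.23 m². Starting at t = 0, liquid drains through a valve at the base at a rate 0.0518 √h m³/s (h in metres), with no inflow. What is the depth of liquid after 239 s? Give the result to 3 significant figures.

0.678 m

Mass balance (ρ constant): A dh/dt = −0.0518 √h.
∫ h^(−1/2) dh = −(0.0518/A) ∫ dt, giving 2√h = 2√h₀ − (0.0518/A) t.
√h = √2.82 − 0.0518·239/(2·7.23) = 1.6793 − 0.85617 = 0.82312.
h = 0.82312² = 0.67752 m.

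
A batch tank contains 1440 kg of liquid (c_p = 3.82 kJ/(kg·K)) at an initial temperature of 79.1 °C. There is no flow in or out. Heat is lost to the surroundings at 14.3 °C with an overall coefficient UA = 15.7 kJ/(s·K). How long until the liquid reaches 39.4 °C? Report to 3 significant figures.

First-law balance (no shaft work): M c_p dT/dt = −UA(T − T_amb).
τ = M c_p/UA = 350.37 s; T_ss = T_amb = 14.300 °C.
T(t) = T_ss + (T₀ − T_ss)e^(−t/τ); set T = 39.4:
t = −τ ln[(T − T_ss)/(T₀ − T_ss)] = −350.37 · ln(0.38735) = 332.30 s.

332 s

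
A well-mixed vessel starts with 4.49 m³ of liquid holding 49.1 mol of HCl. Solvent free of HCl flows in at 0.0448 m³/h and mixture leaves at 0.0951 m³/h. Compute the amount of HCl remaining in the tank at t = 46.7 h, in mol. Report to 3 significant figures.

Total volume: dV/dt = Q_in − Q_out = -0.050300 m³/h, so V(t) = 4.49 − 0.050300 t and V(46.7) = 2.1410 m³.
No HCl enters, so dm/dt = −Q_out · (m/V).
dm/m = −Q_out dt/(V₀ − 0.050300 t); integrating gives ln(m/m₀) = −(Q_out/(Q_in−Q_out)) ln(V/V₀).
m = m₀ (V₀/V)^(Q_out/(Q_in−Q_out)) = 49.1 × (4.49/2.1410)^(-1.8907) = 12.106 mol.

12.1 mol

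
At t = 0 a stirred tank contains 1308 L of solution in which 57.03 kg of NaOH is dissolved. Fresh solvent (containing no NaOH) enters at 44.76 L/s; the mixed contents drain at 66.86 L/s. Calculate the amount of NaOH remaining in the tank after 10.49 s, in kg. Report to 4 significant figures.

Total volume: dV/dt = Q_in − Q_out = -22.1000 L/s, so V(t) = 1308 − 22.1000 t and V(10.49) = 1076.17 L.
Species balance (pure solvent in): dm/dt = −Q_out · m/V(t).
dm/m = −Q_out dt/(V₀ − 22.1000 t); integrating gives ln(m/m₀) = −(Q_out/(Q_in−Q_out)) ln(V/V₀).
m = m₀ (V₀/V)^(Q_out/(Q_in−Q_out)) = 57.03 × (1308/1076.17)^(-3.02534) = 31.6065 kg.

31.61 kg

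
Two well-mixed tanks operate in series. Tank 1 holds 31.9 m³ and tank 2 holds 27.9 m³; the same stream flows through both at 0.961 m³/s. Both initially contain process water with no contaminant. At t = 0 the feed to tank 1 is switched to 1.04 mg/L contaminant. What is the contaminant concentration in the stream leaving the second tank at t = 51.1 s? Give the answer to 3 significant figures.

Species balance on tank i: dCᵢ/dt = (Cᵢ₋₁ − Cᵢ)/τᵢ with τᵢ = Vᵢ/Q.
τ₁ = 31.9/0.961 = 33.195 s; τ₂ = 27.9/0.961 = 29.032 s.
Solving the cascade with C₁(0)=C₂(0)=0 gives C₂(t) = C_in[1 − (τ₁ e^(−t/τ₁) − τ₂ e^(−t/τ₂))/(τ₁ − τ₂)].
At t = 51.1: e^(−t/τ₁) = 0.21451, e^(−t/τ₂) = 0.17203.
C₂ = 1.04·[1 − (33.195·0.21451 − 29.032·0.17203)/(4.1623)] = 1.04·0.48918 = 0.50874 mg/L.

0.509 mg/L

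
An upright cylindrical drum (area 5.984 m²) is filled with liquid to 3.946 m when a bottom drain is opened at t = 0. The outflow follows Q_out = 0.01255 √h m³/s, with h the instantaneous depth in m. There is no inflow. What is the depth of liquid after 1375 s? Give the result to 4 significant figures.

A dh/dt = −Q_out = −0.01255 √h.
Separate and integrate: 2(√h − √h₀) = −(0.01255/A) t.
√h = √3.946 − 0.01255·1375/(2·5.984) = 1.98645 − 1.44187 = 0.544588.
h = 0.544588² = 0.296576 m.

0.2966 m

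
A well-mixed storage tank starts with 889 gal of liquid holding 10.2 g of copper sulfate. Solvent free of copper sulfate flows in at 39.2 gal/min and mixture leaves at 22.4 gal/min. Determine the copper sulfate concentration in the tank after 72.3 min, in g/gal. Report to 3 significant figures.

0.00154 g/gal

Let m(t) be the amount of copper sulfate. Volume: V(t) = V₀ + (Q_in − Q_out) t = 889 + 16.800 t; V(72.3) = 2103.6 gal.
Species balance (pure solvent in): dm/dt = −Q_out · m/V(t).
dm/m = −Q_out dt/(V₀ + 16.800 t); integrating gives ln(m/m₀) = −(Q_out/(Q_in−Q_out)) ln(V/V₀).
m = m₀ (V₀/V)^(Q_out/(Q_in−Q_out)) = 10.2 × (889/2103.6)^(1.3333) = 3.2347 g.
C = m/V = 3.2347/2103.6 = 0.0015377 g/gal.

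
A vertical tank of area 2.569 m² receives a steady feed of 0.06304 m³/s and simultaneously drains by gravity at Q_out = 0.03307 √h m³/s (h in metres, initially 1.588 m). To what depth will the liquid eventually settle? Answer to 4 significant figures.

3.634 m

Volume balance on the tank: A dh/dt = Q_in − 0.03307 √h. At steady state dh/dt = 0:
Q_in = 0.03307 √h_ss ⇒ √h_ss = 0.06304/0.03307 = 1.90626.
h_ss = 1.90626² = 3.63383 m. (Since h₀ = 1.588 m < h_ss, the level will rise toward this value.)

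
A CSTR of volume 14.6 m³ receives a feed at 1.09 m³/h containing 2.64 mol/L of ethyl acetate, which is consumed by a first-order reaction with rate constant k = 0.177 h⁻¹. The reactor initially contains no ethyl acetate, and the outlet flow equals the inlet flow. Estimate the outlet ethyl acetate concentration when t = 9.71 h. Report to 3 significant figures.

0.715 mol/L

Accumulation = in − out − consumed: V dC/dt = Q C_in − Q C − k V C.
dC/dt = (Q/V) C_in − (Q/V + k) C; effective rate a = Q/V + k = 0.074658 + 0.177 = 0.25166 h⁻¹.
C_ss = Q C_in/(Q + kV) = 0.78319 mol/L; C(t) = C_ss + (C₀ − C_ss) e^(−a t).
C(9.71) = 0.78319 + (-0.78319)·e^(−0.25166·9.71) = 0.78319 + (-0.78319)·0.086848 = 0.71517 mol/L.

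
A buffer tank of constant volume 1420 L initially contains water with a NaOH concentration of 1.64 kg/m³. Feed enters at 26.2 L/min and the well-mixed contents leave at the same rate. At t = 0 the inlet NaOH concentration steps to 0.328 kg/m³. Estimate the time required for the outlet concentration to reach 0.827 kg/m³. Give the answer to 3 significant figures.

52.4 min

Species balance: V dC/dt = Q(C_in − C) ⇒ τ = V/Q = 54.198 min.
C(t) = C_in + (C₀ − C_in) e^(−t/τ). Set C = 0.827 and solve for t:
e^(−t/τ) = (C − C_in)/(C₀ − C_in) = (0.827 − 0.328)/(1.64 − 0.328) = 0.38034
t = −τ ln(…) = 54.198 × 0.96670 = 52.394 min.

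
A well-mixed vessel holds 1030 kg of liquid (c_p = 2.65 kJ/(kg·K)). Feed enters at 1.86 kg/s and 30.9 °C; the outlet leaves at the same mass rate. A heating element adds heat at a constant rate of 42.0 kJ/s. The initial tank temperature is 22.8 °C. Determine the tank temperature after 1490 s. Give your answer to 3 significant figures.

38.3 °C

First-law balance (no shaft work): M c_p dT/dt = ṁ c_p (T_in − T) + 42.0.
τ = M/ṁ = 553.76 s; T_ss = T_in + Q̇/(ṁ c_p) = 30.9 + 42.0/(1.86·2.65) = 39.421 °C.
T approaches T_ss exponentially: T(t) = T_ss + (T₀ − T_ss) e^(−t/τ).
T(1490) = 39.421 + (-16.621)·e^(−1490/553.76) = 39.421 + (-16.621)·0.067835 = 38.294 °C.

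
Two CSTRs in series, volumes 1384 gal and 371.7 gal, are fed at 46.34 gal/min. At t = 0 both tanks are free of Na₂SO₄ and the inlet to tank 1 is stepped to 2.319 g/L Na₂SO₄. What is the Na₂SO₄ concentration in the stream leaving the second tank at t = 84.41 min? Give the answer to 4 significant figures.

Each tank obeys Vᵢ dCᵢ/dt = Q(Cᵢ₋₁ − Cᵢ), so τᵢ = Vᵢ/Q.
τ₁ = 1384/46.34 = 29.8662 min; τ₂ = 371.7/46.34 = 8.02115 min.
Solving the cascade with C₁(0)=C₂(0)=0 gives C₂(t) = C_in[1 − (τ₁ e^(−t/τ₁) − τ₂ e^(−t/τ₂))/(τ₁ − τ₂)].
At t = 84.41: e^(−t/τ₁) = 0.0592333, e^(−t/τ₂) = 2.68987e-05.
C₂ = 2.319·[1 − (29.8662·0.0592333 − 8.02115·2.68987e-05)/(21.8451)] = 2.319·0.919027 = 2.13122 g/L.

2.131 g/L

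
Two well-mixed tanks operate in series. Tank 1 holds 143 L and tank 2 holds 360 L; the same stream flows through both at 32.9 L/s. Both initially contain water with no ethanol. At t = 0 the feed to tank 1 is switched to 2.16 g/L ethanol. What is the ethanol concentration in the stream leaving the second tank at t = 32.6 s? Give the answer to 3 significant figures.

Species balance on tank i: dCᵢ/dt = (Cᵢ₋₁ − Cᵢ)/τᵢ with τᵢ = Vᵢ/Q.
τ₁ = 143/32.9 = 4.3465 s; τ₂ = 360/32.9 = 10.942 s.
Tank 1: C₁ = C_in(1 − e^(−t/τ₁)). Tank 2 (τ₁ ≠ τ₂): C₂ = C_in[1 − (τ₁ e^(−t/τ₁) − τ₂ e^(−t/τ₂))/(τ₁ − τ₂)].
At t = 32.6: e^(−t/τ₁) = 0.00055293, e^(−t/τ₂) = 0.050830.
C₂ = 2.16·[1 − (4.3465·0.00055293 − 10.942·0.050830)/(-6.5957)] = 2.16·0.91604 = 1.9786 g/L.

1.98 g/L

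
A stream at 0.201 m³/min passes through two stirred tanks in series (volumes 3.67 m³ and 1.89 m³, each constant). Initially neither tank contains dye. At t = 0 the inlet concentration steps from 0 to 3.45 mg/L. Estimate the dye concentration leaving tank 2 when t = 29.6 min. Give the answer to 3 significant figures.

2.20 mg/L

Time constants: τᵢ = Vᵢ/Q for each well-mixed tank.
τ₁ = 3.67/0.201 = 18.259 min; τ₂ = 1.89/0.201 = 9.4030 min.
Tank 1: C₁ = C_in(1 − e^(−t/τ₁)). Tank 2 (τ₁ ≠ τ₂): C₂ = C_in[1 − (τ₁ e^(−t/τ₁) − τ₂ e^(−t/τ₂))/(τ₁ − τ₂)].
At t = 29.6: e^(−t/τ₁) = 0.19767, e^(−t/τ₂) = 0.042941.
C₂ = 3.45·[1 − (18.259·0.19767 − 9.4030·0.042941)/(8.8557)] = 3.45·0.63803 = 2.2012 mg/L.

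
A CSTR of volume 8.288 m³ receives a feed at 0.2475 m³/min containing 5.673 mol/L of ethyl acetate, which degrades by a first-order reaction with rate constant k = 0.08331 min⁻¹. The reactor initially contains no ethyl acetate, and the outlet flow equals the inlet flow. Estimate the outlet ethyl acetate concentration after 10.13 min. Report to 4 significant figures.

1.021 mol/L

V dC/dt = Q(C_in − C) − k V C.
This is linear with rate a = Q/V + k = 0.113172 min⁻¹.
C_ss = Q C_in/(Q + kV) = 1.49692 mol/L; C(t) = C_ss + (C₀ − C_ss) e^(−a t).
C(10.13) = 1.49692 + (-1.49692)·e^(−0.113172·10.13) = 1.49692 + (-1.49692)·0.317767 = 1.02125 mol/L.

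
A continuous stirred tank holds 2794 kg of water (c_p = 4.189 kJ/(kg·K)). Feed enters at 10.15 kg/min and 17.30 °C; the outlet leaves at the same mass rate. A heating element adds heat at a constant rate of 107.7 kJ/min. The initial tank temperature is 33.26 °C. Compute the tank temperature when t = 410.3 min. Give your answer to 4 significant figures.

First-law balance (no shaft work): M c_p dT/dt = ṁ c_p (T_in − T) + 107.7.
Rearrange: dT/dt = (T_ss − T)/τ with τ = M/ṁ = 275.271 min and T_ss = T_in + Q̇/(ṁ c_p) = 19.8330 °C.
Solution: T(t) = T_ss + (T₀ − T_ss) e^(−t/τ).
T(410.3) = 19.8330 + (13.4270)·e^(−410.3/275.271) = 19.8330 + (13.4270)·0.225253 = 22.8575 °C.

22.86 °C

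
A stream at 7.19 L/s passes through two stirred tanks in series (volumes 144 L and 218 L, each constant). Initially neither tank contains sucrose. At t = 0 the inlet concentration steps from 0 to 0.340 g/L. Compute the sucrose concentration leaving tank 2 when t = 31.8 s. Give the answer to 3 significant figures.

0.124 g/L

Each tank obeys Vᵢ dCᵢ/dt = Q(Cᵢ₋₁ − Cᵢ), so τᵢ = Vᵢ/Q.
τ₁ = 144/7.19 = 20.028 s; τ₂ = 218/7.19 = 30.320 s.
Tank 1: C₁ = C_in(1 − e^(−t/τ₁)). Tank 2 (τ₁ ≠ τ₂): C₂ = C_in[1 − (τ₁ e^(−t/τ₁) − τ₂ e^(−t/τ₂))/(τ₁ − τ₂)].
At t = 31.8: e^(−t/τ₁) = 0.20438, e^(−t/τ₂) = 0.35035.
C₂ = 0.340·[1 − (20.028·0.20438 − 30.320·0.35035)/(-10.292)] = 0.340·0.36559 = 0.12430 g/L.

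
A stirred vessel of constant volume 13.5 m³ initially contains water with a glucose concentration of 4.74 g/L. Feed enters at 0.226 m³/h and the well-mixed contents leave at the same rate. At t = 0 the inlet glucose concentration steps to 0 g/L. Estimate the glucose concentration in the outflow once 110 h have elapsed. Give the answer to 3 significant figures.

0.752 g/L

Unsteady species balance (constant V, well mixed): V dC/dt = Q(C_in − C).
Time constant τ = V/Q = 13.5/0.226 = 59.735 h.
Solution: C(t) = C_in + (C₀ − C_in) e^(−t/τ).
C(110) = 0 + (4.74 − 0)·e^(−110/59.735) = 0 + (4.7400)·0.15858 = 0.75168 g/L.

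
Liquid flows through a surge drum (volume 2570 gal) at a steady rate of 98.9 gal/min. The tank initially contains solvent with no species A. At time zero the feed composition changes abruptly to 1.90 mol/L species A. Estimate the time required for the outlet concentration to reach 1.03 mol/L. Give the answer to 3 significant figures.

20.3 min

Species balance: V dC/dt = Q(C_in − C) ⇒ τ = V/Q = 25.986 min.
C(t) = C_in + (C₀ − C_in) e^(−t/τ). Set C = 1.03 and solve for t:
e^(−t/τ) = (C − C_in)/(C₀ − C_in) = (1.03 − 1.90)/(0 − 1.90) = 0.45789
t = −τ ln(…) = 25.986 × 0.78112 = 20.298 min.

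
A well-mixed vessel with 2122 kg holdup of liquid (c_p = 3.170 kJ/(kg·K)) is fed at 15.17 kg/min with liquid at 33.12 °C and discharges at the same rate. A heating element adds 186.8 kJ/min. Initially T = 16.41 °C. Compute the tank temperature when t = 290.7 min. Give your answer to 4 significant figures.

Heat balance on the well-mixed liquid: M c_p dT/dt = ṁ c_p (T_in − T) + 186.8.
τ = M/ṁ = 139.881 min; T_ss = T_in + Q̇/(ṁ c_p) = 33.12 + 186.8/(15.17·3.170) = 37.0045 °C.
Solution: T(t) = T_ss + (T₀ − T_ss) e^(−t/τ).
T(290.7) = 37.0045 + (-20.5945)·e^(−290.7/139.881) = 37.0045 + (-20.5945)·0.125157 = 34.4269 °C.

34.43 °C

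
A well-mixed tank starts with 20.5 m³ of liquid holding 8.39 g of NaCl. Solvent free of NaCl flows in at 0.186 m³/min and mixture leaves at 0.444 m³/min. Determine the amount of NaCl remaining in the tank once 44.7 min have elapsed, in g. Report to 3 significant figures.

Let m(t) be the amount of NaCl. Volume: V(t) = V₀ + (Q_in − Q_out) t = 20.5 − 0.25800 t; V(44.7) = 8.9674 m³.
No NaCl enters, so dm/dt = −Q_out · (m/V).
dm/m = −Q_out dt/(V₀ − 0.25800 t); integrating gives ln(m/m₀) = −(Q_out/(Q_in−Q_out)) ln(V/V₀).
m = m₀ (V₀/V)^(Q_out/(Q_in−Q_out)) = 8.39 × (20.5/8.9674)^(-1.7209) = 2.0221 g.

2.02 g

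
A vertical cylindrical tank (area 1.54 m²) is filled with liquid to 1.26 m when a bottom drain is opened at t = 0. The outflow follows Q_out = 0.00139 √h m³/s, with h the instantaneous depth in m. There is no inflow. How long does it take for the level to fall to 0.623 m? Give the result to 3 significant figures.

738 s

Unsteady balance on liquid volume: A dh/dt = −0.00139 √h.
Separate and integrate: 2(√h − √h₀) = −(0.00139/A) t.
t = 2A(√h₀ − √h)/0.00139 = 2·1.54·(√1.26 − √0.623)/0.00139
  = 3.0800 × (1.1225 − 0.78930) / 0.00139 = 738.30 s.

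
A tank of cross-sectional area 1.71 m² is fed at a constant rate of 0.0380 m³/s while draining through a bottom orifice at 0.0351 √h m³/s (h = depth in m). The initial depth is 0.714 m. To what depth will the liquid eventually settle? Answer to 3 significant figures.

Accumulation of liquid (constant cross-section A): A dh/dt = Q_in − 0.0351 √h. At steady state dh/dt = 0:
Q_in = 0.0351 √h_ss ⇒ √h_ss = 0.0380/0.0351 = 1.0826.
h_ss = 1.0826² = 1.1721 m. (Since h₀ = 0.714 m < h_ss, the level will rise toward this value.)

1.17 m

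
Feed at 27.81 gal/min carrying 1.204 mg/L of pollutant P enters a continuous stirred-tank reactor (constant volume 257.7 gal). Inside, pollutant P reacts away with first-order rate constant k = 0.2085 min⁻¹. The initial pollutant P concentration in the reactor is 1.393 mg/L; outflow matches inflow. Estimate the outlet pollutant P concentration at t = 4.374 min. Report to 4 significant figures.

Accumulation = in − out − consumed: V dC/dt = Q C_in − Q C − k V C.
This is linear with rate a = Q/V + k = 0.316416 min⁻¹.
C_ss = Q C_in/(Q + kV) = 0.410633 mg/L; C(t) = C_ss + (C₀ − C_ss) e^(−a t).
C(4.374) = 0.410633 + (0.982367)·e^(−0.316416·4.374) = 0.410633 + (0.982367)·0.250573 = 0.656788 mg/L.

0.6568 mg/L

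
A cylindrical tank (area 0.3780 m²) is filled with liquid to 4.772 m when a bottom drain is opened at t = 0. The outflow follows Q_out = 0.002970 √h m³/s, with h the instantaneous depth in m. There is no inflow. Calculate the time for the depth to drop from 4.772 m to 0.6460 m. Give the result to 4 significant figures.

351.5 s

Volume balance on the tank: A dh/dt = −0.002970 √h.
∫ h^(−1/2) dh = −(0.002970/A) ∫ dt, giving 2√h = 2√h₀ − (0.002970/A) t.
t = 2A(√h₀ − √h)/0.002970 = 2·0.3780·(√4.772 − √0.6460)/0.002970
  = 0.756000 × (2.18449 − 0.803741) / 0.002970 = 351.464 s.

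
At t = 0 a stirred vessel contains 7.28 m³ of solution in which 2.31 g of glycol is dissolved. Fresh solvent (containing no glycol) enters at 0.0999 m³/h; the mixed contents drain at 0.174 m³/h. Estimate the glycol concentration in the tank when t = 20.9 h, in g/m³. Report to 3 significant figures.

Total volume: dV/dt = Q_in − Q_out = -0.074100 m³/h, so V(t) = 7.28 − 0.074100 t and V(20.9) = 5.7313 m³.
Solute balance: dm/dt = 0 − Q_out C = −Q_out m/V(t).
dm/m = −Q_out dt/(V₀ − 0.074100 t); integrating gives ln(m/m₀) = −(Q_out/(Q_in−Q_out)) ln(V/V₀).
m = m₀ (V₀/V)^(Q_out/(Q_in−Q_out)) = 2.31 × (7.28/5.7313)^(-2.3482) = 1.3173 g.
C = m/V = 1.3173/5.7313 = 0.22985 g/m³.

0.230 g/m³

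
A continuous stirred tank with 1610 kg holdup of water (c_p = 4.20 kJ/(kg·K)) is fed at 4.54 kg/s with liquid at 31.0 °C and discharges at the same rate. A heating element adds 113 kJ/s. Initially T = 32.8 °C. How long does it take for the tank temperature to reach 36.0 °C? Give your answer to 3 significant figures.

M c_p dT/dt = ṁ c_p (T_in − T) + Q̇.
τ = M/ṁ = 354.63 s; T_ss = T_in + Q̇/(ṁ c_p) = 36.926 °C.
T(t) = T_ss + (T₀ − T_ss) e^(−t/τ). Set T = 36.0:
e^(−t/τ) = (36.0 − 36.926)/(32.8 − 36.926) = 0.22446
t = −354.63 · ln(0.22446) = 529.83 s.

530 s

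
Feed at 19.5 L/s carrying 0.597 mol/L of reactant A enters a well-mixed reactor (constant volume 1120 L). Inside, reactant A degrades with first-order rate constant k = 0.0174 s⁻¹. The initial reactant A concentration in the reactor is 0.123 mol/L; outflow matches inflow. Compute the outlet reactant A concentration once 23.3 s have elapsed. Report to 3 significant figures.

Accumulation = in − out − consumed: V dC/dt = Q C_in − Q C − k V C.
dC/dt = (Q/V) C_in − (Q/V + k) C; effective rate a = Q/V + k = 0.017411 + 0.0174 = 0.034811 s⁻¹.
C_ss = Q C_in/(Q + kV) = 0.29859 mol/L; C(t) = C_ss + (C₀ − C_ss) e^(−a t).
C(23.3) = 0.29859 + (-0.17559)·e^(−0.034811·23.3) = 0.29859 + (-0.17559)·0.44437 = 0.22056 mol/L.

0.221 mol/L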